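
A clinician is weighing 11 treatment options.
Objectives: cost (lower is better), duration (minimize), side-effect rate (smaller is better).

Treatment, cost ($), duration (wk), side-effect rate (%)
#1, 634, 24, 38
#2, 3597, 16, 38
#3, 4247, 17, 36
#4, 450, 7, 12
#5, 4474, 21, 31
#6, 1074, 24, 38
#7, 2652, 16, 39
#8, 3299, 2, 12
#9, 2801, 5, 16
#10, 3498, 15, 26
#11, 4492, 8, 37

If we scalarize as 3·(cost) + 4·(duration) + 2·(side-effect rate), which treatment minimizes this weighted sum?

#1: 3·634 + 4·24 + 2·38 = 2074
#2: 3·3597 + 4·16 + 2·38 = 10931
#3: 3·4247 + 4·17 + 2·36 = 12881
#4: 3·450 + 4·7 + 2·12 = 1402
#5: 3·4474 + 4·21 + 2·31 = 13568
#6: 3·1074 + 4·24 + 2·38 = 3394
#7: 3·2652 + 4·16 + 2·39 = 8098
#8: 3·3299 + 4·2 + 2·12 = 9929
#9: 3·2801 + 4·5 + 2·16 = 8455
#10: 3·3498 + 4·15 + 2·26 = 10606
#11: 3·4492 + 4·8 + 2·37 = 13582
Lowest: #4 at 1402.

#4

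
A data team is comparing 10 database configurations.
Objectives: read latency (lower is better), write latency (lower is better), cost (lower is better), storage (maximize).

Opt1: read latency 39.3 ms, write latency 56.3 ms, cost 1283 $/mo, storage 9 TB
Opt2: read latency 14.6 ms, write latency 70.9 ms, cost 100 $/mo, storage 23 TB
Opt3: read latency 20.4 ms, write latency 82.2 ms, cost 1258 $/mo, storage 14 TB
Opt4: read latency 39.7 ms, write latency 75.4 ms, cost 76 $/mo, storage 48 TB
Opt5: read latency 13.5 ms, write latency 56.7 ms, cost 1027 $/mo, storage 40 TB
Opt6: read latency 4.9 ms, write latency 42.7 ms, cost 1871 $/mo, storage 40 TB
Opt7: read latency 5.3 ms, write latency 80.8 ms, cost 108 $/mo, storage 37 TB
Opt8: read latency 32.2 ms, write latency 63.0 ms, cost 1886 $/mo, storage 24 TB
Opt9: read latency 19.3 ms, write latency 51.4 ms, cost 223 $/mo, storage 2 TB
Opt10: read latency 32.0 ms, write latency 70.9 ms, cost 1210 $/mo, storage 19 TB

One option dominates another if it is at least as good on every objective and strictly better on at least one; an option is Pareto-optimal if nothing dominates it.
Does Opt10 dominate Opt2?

No

Opt10 vs Opt2: Opt10 is worse on read latency (32.0 vs 14.6), so it does not dominate Opt2.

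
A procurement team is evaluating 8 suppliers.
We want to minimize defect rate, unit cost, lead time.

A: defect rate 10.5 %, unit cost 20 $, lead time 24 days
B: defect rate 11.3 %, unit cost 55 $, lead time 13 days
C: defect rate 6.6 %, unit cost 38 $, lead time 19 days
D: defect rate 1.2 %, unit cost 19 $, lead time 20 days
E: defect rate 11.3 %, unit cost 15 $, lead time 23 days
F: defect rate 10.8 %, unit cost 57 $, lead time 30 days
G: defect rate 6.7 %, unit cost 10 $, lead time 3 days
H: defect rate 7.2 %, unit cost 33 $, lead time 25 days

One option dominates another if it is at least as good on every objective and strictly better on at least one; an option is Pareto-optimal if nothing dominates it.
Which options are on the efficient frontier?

A: dominated by D (defect rate 1.2≤10.5, unit cost 19≤20, lead time 20≤24).
B: dominated by G (defect rate 6.7≤11.3, unit cost 10≤55, lead time 3≤13).
C: not dominated.
D: not dominated (best defect rate).
E: dominated by G (defect rate 6.7≤11.3, unit cost 10≤15, lead time 3≤23).
F: dominated by A (defect rate 10.5≤10.8, unit cost 20≤57, lead time 24≤30).
G: not dominated (best unit cost).
H: dominated by D (defect rate 1.2≤7.2, unit cost 19≤33, lead time 20≤25).

C, D, G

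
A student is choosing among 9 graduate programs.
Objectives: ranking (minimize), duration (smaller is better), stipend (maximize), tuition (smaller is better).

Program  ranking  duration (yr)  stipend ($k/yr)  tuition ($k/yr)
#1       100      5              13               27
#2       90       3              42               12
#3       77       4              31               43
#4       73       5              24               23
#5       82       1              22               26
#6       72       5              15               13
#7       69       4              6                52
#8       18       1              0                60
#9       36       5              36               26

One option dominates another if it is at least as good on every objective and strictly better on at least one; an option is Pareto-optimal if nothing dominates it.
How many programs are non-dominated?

8

#1: dominated by #2 (ranking 90≤100, duration 3≤5, stipend 42≥13, tuition 12≤27).
#2: not dominated (best stipend).
#3: not dominated.
#4: not dominated.
#5: not dominated.
#6: not dominated.
#7: not dominated.
#8: not dominated (best ranking).
#9: not dominated.
Pareto-optimal: #2, #3, #4, #5, #6, #7, #8, #9 → 8.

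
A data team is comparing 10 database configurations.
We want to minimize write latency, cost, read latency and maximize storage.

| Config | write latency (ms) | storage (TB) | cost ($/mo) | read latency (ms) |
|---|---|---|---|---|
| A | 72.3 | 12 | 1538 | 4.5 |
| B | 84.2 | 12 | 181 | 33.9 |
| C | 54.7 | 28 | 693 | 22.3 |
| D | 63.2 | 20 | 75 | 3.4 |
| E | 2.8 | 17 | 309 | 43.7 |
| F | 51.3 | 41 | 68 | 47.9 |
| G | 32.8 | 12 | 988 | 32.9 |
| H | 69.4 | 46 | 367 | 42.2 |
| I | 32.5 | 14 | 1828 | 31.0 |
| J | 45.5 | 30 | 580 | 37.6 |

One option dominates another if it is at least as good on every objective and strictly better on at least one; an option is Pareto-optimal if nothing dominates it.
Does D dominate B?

D vs B: write latency 63.2≤84.2, storage 20≥12, cost 75≤181, read latency 3.4≤33.9 — D is at least as good on every objective with at least one strict improvement.

Yes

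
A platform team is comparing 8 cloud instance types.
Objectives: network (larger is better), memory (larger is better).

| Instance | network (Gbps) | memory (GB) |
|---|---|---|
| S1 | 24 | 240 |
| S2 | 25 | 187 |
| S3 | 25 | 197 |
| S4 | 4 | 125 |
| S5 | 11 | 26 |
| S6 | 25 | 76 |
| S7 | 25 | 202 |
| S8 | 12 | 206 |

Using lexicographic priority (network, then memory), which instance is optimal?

S7

First maximize network: best is 25, kept {S2, S3, S6, S7}.
Then maximize memory: best is 202, kept {S7}.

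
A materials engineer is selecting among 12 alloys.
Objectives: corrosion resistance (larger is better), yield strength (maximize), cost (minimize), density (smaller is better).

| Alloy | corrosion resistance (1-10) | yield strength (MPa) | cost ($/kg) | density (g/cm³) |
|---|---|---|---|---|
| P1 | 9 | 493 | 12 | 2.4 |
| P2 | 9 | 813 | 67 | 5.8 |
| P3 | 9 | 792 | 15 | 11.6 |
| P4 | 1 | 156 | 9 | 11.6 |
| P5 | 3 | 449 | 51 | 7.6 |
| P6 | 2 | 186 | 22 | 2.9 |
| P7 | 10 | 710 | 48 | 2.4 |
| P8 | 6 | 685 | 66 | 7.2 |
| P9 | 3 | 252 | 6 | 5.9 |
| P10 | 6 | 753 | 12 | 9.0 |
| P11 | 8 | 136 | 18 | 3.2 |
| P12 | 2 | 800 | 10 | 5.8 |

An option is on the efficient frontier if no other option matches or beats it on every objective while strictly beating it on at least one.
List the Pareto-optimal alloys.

P1, P2, P3, P7, P9, P10, P12

P1: not dominated.
P2: not dominated (best yield strength).
P3: not dominated.
P4: dominated by P9 (corrosion resistance 3≥1, yield strength 252≥156, cost 6≤9, density 5.9≤11.6).
P5: dominated by P1 (corrosion resistance 9≥3, yield strength 493≥449, cost 12≤51, density 2.4≤7.6).
P6: dominated by P1 (corrosion resistance 9≥2, yield strength 493≥186, cost 12≤22, density 2.4≤2.9).
P7: not dominated (best corrosion resistance).
P8: dominated by P7 (corrosion resistance 10≥6, yield strength 710≥685, cost 48≤66, density 2.4≤7.2).
P9: not dominated (best cost).
P10: not dominated.
P11: dominated by P1 (corrosion resistance 9≥8, yield strength 493≥136, cost 12≤18, density 2.4≤3.2).
P12: not dominated.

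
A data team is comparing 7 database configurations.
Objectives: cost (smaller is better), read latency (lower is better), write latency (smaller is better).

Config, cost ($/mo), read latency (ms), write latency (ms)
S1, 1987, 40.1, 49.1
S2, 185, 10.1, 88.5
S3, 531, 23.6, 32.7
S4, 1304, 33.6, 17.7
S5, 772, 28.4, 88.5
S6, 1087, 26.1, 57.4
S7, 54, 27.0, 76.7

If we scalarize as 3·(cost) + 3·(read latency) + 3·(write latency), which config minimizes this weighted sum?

S7

S1: 3·1987 + 3·40.1 + 3·49.1 = 6228.6
S2: 3·185 + 3·10.1 + 3·88.5 = 850.8
S3: 3·531 + 3·23.6 + 3·32.7 = 1761.9
S4: 3·1304 + 3·33.6 + 3·17.7 = 4065.9
S5: 3·772 + 3·28.4 + 3·88.5 = 2666.7
S6: 3·1087 + 3·26.1 + 3·57.4 = 3511.5
S7: 3·54 + 3·27.0 + 3·76.7 = 473.1
Lowest: S7 at 473.1.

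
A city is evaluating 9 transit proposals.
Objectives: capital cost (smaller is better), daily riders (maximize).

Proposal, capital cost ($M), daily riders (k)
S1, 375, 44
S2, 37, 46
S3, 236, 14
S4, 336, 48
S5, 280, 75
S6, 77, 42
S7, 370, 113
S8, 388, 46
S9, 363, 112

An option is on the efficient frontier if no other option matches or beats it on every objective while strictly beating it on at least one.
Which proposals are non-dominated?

S1: dominated by S2 (capital cost 37≤375, daily riders 46≥44).
S2: not dominated (best capital cost).
S3: dominated by S2 (capital cost 37≤236, daily riders 46≥14).
S4: dominated by S5 (capital cost 280≤336, daily riders 75≥48).
S5: not dominated.
S6: dominated by S2 (capital cost 37≤77, daily riders 46≥42).
S7: not dominated (best daily riders).
S8: dominated by S2 (capital cost 37≤388, daily riders 46≥46).
S9: not dominated.

S2, S5, S7, S9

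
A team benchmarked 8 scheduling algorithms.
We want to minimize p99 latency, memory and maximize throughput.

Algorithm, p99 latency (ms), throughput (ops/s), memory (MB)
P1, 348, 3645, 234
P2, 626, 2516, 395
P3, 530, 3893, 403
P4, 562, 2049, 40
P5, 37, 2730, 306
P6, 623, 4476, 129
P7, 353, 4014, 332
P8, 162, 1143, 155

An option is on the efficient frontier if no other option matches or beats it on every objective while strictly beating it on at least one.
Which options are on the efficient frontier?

P1: not dominated.
P2: dominated by P1 (p99 latency 348≤626, throughput 3645≥2516, memory 234≤395).
P3: dominated by P7 (p99 latency 353≤530, throughput 4014≥3893, memory 332≤403).
P4: not dominated (best memory).
P5: not dominated (best p99 latency).
P6: not dominated (best throughput).
P7: not dominated.
P8: not dominated.

P1, P4, P5, P6, P7, P8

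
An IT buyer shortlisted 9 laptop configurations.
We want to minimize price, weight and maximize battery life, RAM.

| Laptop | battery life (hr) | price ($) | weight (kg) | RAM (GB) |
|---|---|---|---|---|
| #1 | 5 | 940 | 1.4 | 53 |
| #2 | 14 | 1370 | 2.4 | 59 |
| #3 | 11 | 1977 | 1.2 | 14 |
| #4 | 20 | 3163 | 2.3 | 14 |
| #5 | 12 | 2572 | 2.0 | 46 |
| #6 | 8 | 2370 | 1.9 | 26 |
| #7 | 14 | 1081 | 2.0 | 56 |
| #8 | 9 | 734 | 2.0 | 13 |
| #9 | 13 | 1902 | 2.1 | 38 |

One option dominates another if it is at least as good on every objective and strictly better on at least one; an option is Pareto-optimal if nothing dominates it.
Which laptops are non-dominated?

#1, #2, #3, #4, #6, #7, #8

#1: not dominated.
#2: not dominated (best RAM).
#3: not dominated (best weight).
#4: not dominated (best battery life).
#5: dominated by #7 (battery life 14≥12, price 1081≤2572, weight 2.0≤2.0, RAM 56≥46).
#6: not dominated.
#7: not dominated.
#8: not dominated (best price).
#9: dominated by #7 (battery life 14≥13, price 1081≤1902, weight 2.0≤2.1, RAM 56≥38).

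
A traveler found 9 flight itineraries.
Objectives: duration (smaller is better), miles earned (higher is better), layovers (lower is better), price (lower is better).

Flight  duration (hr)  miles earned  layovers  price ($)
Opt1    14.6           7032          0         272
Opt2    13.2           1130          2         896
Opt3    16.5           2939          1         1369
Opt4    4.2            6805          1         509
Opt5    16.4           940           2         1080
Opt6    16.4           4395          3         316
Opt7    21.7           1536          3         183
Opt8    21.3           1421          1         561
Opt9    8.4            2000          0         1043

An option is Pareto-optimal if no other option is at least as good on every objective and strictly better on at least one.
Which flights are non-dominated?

Opt1: not dominated (best miles earned).
Opt2: dominated by Opt4 (duration 4.2≤13.2, miles earned 6805≥1130, layovers 1≤2, price 509≤896).
Opt3: dominated by Opt1 (duration 14.6≤16.5, miles earned 7032≥2939, layovers 0≤1, price 272≤1369).
Opt4: not dominated (best duration).
Opt5: dominated by Opt1 (duration 14.6≤16.4, miles earned 7032≥940, layovers 0≤2, price 272≤1080).
Opt6: dominated by Opt1 (duration 14.6≤16.4, miles earned 7032≥4395, layovers 0≤3, price 272≤316).
Opt7: not dominated (best price).
Opt8: dominated by Opt1 (duration 14.6≤21.3, miles earned 7032≥1421, layovers 0≤1, price 272≤561).
Opt9: not dominated.

Opt1, Opt4, Opt7, Opt9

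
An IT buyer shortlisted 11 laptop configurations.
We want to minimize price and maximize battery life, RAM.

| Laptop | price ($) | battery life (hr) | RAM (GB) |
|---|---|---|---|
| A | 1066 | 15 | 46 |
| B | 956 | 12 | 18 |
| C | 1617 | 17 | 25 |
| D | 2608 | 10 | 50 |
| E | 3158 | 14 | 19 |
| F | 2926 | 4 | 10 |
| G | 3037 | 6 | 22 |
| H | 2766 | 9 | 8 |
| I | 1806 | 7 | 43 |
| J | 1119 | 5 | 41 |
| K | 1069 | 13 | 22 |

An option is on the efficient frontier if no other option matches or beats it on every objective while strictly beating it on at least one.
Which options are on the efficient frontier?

A: not dominated.
B: not dominated (best price).
C: not dominated (best battery life).
D: not dominated (best RAM).
E: dominated by A (price 1066≤3158, battery life 15≥14, RAM 46≥19).
F: dominated by A (price 1066≤2926, battery life 15≥4, RAM 46≥10).
G: dominated by A (price 1066≤3037, battery life 15≥6, RAM 46≥22).
H: dominated by A (price 1066≤2766, battery life 15≥9, RAM 46≥8).
I: dominated by A (price 1066≤1806, battery life 15≥7, RAM 46≥43).
J: dominated by A (price 1066≤1119, battery life 15≥5, RAM 46≥41).
K: dominated by A (price 1066≤1069, battery life 15≥13, RAM 46≥22).

A, B, C, D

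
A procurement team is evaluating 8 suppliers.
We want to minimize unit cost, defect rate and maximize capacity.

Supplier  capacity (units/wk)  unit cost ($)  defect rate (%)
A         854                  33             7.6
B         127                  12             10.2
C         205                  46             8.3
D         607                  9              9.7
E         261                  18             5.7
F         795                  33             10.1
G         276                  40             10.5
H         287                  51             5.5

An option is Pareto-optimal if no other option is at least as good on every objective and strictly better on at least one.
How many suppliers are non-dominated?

4

A: not dominated (best capacity).
B: dominated by D (capacity 607≥127, unit cost 9≤12, defect rate 9.7≤10.2).
C: dominated by A (capacity 854≥205, unit cost 33≤46, defect rate 7.6≤8.3).
D: not dominated (best unit cost).
E: not dominated.
F: dominated by A (capacity 854≥795, unit cost 33≤33, defect rate 7.6≤10.1).
G: dominated by A (capacity 854≥276, unit cost 33≤40, defect rate 7.6≤10.5).
H: not dominated (best defect rate).
Pareto-optimal: A, D, E, H → 4.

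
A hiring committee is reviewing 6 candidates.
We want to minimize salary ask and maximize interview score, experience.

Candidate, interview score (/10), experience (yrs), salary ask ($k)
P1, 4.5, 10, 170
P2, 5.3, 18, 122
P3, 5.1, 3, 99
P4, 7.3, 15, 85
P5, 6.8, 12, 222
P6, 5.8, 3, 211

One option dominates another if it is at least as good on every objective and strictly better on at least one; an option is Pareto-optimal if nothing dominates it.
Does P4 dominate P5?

Yes

P4 vs P5: interview score 7.3≥6.8, experience 15≥12, salary ask 85≤222 — P4 is at least as good on every objective with at least one strict improvement.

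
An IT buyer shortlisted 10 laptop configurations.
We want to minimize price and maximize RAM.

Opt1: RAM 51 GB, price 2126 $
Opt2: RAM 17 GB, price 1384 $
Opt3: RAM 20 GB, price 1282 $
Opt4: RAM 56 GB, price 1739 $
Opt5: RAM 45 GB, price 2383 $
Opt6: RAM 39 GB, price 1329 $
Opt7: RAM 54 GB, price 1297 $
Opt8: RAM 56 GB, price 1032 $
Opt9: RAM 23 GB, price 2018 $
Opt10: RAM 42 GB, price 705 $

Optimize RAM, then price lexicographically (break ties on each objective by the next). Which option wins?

First maximize RAM: best is 56, kept {Opt4, Opt8}.
Then minimize price: best is 1032, kept {Opt8}.

Opt8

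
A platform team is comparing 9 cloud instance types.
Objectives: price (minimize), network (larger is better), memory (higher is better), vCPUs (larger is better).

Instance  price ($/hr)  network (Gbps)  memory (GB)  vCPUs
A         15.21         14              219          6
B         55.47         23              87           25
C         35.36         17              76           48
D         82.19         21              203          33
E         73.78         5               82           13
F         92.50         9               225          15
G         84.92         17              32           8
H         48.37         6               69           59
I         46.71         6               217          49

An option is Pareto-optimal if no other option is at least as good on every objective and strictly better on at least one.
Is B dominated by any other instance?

A: worse on network (14 vs 23).
C: worse on network (17 vs 23).
D: worse on price (82.19 vs 55.47).
E: worse on price (73.78 vs 55.47).
F: worse on price (92.50 vs 55.47).
G: worse on price (84.92 vs 55.47).
H: worse on network (6 vs 23).
I: worse on network (6 vs 23).
No option is at least as good as B on every objective and strictly better on one.

No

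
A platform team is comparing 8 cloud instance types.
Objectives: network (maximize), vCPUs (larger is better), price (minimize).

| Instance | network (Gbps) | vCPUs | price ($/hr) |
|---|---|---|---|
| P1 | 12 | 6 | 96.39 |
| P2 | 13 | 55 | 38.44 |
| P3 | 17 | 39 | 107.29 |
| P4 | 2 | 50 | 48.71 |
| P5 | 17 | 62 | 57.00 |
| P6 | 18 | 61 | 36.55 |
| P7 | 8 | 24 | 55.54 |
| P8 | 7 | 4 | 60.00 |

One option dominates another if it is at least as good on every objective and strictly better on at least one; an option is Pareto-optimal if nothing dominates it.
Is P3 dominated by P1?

P1 vs P3: P1 is worse on network (12 vs 17), so it does not dominate P3.

No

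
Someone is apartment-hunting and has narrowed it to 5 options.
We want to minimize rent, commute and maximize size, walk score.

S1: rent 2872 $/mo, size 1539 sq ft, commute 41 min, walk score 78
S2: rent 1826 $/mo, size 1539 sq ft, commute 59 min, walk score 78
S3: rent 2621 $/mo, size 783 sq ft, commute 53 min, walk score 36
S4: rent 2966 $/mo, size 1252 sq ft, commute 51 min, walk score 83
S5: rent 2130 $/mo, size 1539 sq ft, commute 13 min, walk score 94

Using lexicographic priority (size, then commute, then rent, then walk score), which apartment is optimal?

S5

First maximize size: best is 1539, kept {S1, S2, S5}.
Then minimize commute: best is 13, kept {S5}.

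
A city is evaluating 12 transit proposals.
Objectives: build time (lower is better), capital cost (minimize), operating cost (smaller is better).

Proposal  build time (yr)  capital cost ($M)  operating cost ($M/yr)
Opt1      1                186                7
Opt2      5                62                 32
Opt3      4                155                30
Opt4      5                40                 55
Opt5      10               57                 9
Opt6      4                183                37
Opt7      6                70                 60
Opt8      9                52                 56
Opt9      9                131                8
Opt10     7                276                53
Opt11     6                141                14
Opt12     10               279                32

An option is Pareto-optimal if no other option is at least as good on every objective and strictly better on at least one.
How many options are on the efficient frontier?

Opt1: not dominated (best build time).
Opt2: not dominated.
Opt3: not dominated.
Opt4: not dominated (best capital cost).
Opt5: not dominated.
Opt6: dominated by Opt3 (build time 4≤4, capital cost 155≤183, operating cost 30≤37).
Opt7: dominated by Opt2 (build time 5≤6, capital cost 62≤70, operating cost 32≤60).
Opt8: dominated by Opt4 (build time 5≤9, capital cost 40≤52, operating cost 55≤56).
Opt9: not dominated.
Opt10: dominated by Opt1 (build time 1≤7, capital cost 186≤276, operating cost 7≤53).
Opt11: not dominated.
Opt12: dominated by Opt1 (build time 1≤10, capital cost 186≤279, operating cost 7≤32).
Pareto-optimal: Opt1, Opt2, Opt3, Opt4, Opt5, Opt9, Opt11 → 7.

7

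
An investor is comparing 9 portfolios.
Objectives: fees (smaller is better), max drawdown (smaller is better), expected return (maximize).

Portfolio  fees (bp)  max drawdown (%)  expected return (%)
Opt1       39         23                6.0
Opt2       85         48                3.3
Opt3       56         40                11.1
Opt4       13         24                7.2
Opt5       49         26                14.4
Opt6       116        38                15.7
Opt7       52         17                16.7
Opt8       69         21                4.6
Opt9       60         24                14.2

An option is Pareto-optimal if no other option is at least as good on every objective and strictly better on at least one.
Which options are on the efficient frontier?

Opt1: not dominated.
Opt2: dominated by Opt1 (fees 39≤85, max drawdown 23≤48, expected return 6.0≥3.3).
Opt3: dominated by Opt5 (fees 49≤56, max drawdown 26≤40, expected return 14.4≥11.1).
Opt4: not dominated (best fees).
Opt5: not dominated.
Opt6: dominated by Opt7 (fees 52≤116, max drawdown 17≤38, expected return 16.7≥15.7).
Opt7: not dominated (best max drawdown).
Opt8: dominated by Opt7 (fees 52≤69, max drawdown 17≤21, expected return 16.7≥4.6).
Opt9: dominated by Opt7 (fees 52≤60, max drawdown 17≤24, expected return 16.7≥14.2).

Opt1, Opt4, Opt5, Opt7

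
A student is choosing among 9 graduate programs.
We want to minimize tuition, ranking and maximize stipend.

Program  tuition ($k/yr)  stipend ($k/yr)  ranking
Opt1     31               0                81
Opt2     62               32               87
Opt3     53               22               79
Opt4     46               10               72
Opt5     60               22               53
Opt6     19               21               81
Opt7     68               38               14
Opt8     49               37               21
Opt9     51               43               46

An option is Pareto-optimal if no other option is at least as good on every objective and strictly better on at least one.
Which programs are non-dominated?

Opt4, Opt6, Opt7, Opt8, Opt9

Opt1: dominated by Opt6 (tuition 19≤31, stipend 21≥0, ranking 81≤81).
Opt2: dominated by Opt8 (tuition 49≤62, stipend 37≥32, ranking 21≤87).
Opt3: dominated by Opt8 (tuition 49≤53, stipend 37≥22, ranking 21≤79).
Opt4: not dominated.
Opt5: dominated by Opt8 (tuition 49≤60, stipend 37≥22, ranking 21≤53).
Opt6: not dominated (best tuition).
Opt7: not dominated (best ranking).
Opt8: not dominated.
Opt9: not dominated (best stipend).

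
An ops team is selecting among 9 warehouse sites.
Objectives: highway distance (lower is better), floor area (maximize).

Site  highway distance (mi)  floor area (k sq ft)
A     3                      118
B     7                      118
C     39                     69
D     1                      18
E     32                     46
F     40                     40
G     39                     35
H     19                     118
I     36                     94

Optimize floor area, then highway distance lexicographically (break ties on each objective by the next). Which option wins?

A

First maximize floor area: best is 118, kept {A, B, H}.
Then minimize highway distance: best is 3, kept {A}.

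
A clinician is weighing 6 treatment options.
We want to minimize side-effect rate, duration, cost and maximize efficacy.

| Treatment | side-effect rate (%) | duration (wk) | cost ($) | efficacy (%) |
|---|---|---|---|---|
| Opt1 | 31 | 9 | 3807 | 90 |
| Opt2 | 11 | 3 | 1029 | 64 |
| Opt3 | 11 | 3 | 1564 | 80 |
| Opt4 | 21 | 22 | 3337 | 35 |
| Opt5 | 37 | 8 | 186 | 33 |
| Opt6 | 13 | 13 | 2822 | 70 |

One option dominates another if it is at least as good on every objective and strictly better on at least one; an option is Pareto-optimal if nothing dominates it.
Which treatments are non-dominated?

Opt1, Opt2, Opt3, Opt5

Opt1: not dominated (best efficacy).
Opt2: not dominated.
Opt3: not dominated.
Opt4: dominated by Opt2 (side-effect rate 11≤21, duration 3≤22, cost 1029≤3337, efficacy 64≥35).
Opt5: not dominated (best cost).
Opt6: dominated by Opt3 (side-effect rate 11≤13, duration 3≤13, cost 1564≤2822, efficacy 80≥70).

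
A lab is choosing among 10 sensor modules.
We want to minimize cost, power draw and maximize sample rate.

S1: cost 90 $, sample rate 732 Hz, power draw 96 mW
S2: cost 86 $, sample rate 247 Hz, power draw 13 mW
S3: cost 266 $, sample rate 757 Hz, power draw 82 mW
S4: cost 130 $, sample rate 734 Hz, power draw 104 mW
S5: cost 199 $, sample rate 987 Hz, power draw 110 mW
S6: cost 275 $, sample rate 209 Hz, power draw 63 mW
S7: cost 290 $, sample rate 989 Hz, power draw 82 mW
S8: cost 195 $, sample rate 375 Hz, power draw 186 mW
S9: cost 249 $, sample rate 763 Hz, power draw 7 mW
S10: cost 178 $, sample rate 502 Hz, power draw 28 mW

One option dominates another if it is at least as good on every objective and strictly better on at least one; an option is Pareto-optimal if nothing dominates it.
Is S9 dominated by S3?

No

S3 vs S9: S3 is worse on cost (266 vs 249), so it does not dominate S9.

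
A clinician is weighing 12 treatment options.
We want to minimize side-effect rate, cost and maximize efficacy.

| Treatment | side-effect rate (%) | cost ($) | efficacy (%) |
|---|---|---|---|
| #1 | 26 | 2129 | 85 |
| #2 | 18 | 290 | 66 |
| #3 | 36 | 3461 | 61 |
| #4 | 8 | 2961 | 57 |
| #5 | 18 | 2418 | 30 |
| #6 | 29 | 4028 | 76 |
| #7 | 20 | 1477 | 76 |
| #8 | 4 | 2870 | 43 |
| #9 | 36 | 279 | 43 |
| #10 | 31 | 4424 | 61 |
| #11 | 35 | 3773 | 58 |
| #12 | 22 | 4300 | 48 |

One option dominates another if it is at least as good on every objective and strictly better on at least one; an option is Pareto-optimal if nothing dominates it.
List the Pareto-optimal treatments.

#1, #2, #4, #7, #8, #9

#1: not dominated (best efficacy).
#2: not dominated.
#3: dominated by #1 (side-effect rate 26≤36, cost 2129≤3461, efficacy 85≥61).
#4: not dominated.
#5: dominated by #2 (side-effect rate 18≤18, cost 290≤2418, efficacy 66≥30).
#6: dominated by #1 (side-effect rate 26≤29, cost 2129≤4028, efficacy 85≥76).
#7: not dominated.
#8: not dominated (best side-effect rate).
#9: not dominated (best cost).
#10: dominated by #1 (side-effect rate 26≤31, cost 2129≤4424, efficacy 85≥61).
#11: dominated by #1 (side-effect rate 26≤35, cost 2129≤3773, efficacy 85≥58).
#12: dominated by #2 (side-effect rate 18≤22, cost 290≤4300, efficacy 66≥48).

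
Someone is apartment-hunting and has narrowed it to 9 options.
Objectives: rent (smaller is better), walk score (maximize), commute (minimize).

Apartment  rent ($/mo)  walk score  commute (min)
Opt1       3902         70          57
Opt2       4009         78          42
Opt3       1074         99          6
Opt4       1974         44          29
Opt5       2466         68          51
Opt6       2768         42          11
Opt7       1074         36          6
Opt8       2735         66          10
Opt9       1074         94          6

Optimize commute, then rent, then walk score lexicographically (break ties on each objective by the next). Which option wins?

Opt3

First minimize commute: best is 6, kept {Opt3, Opt7, Opt9}.
Then minimize rent: best is 1074, kept {Opt3, Opt7, Opt9}.
Then maximize walk score: best is 99, kept {Opt3}.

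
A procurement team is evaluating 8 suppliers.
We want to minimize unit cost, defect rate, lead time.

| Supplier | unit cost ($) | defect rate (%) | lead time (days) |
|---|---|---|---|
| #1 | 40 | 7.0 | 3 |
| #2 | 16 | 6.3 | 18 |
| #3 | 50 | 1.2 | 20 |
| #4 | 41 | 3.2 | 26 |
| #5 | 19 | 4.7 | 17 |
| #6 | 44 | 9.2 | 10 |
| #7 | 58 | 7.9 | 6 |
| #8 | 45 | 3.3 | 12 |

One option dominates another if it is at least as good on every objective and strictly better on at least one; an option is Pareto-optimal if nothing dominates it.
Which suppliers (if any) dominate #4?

#1: worse on defect rate (7.0 vs 3.2).
#2: worse on defect rate (6.3 vs 3.2).
#3: worse on unit cost (50 vs 41).
#5: worse on defect rate (4.7 vs 3.2).
#6: worse on unit cost (44 vs 41).
#7: worse on unit cost (58 vs 41).
#8: worse on unit cost (45 vs 41).
No option dominates #4.

none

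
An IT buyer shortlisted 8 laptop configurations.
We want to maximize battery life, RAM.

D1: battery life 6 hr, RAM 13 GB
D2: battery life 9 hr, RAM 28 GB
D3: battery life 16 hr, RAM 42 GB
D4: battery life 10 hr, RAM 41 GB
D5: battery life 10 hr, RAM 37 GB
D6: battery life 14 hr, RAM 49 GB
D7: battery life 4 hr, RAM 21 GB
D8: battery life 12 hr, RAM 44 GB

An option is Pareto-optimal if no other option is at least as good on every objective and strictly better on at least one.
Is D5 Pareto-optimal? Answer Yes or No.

No

D3 vs D5: battery life 16≥10, RAM 42≥37 — D3 is at least as good on every objective and strictly better on at least one, so D3 dominates D5.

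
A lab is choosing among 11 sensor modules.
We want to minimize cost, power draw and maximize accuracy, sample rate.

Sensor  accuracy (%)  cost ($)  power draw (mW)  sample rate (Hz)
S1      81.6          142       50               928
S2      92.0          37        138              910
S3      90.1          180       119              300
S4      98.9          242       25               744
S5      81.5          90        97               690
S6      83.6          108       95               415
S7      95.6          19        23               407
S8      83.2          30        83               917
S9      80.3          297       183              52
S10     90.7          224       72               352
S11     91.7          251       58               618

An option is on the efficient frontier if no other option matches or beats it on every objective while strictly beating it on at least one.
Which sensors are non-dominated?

S1: not dominated (best sample rate).
S2: not dominated.
S3: dominated by S7 (accuracy 95.6≥90.1, cost 19≤180, power draw 23≤119, sample rate 407≥300).
S4: not dominated (best accuracy).
S5: dominated by S8 (accuracy 83.2≥81.5, cost 30≤90, power draw 83≤97, sample rate 917≥690).
S6: not dominated.
S7: not dominated (best cost).
S8: not dominated.
S9: dominated by S1 (accuracy 81.6≥80.3, cost 142≤297, power draw 50≤183, sample rate 928≥52).
S10: dominated by S7 (accuracy 95.6≥90.7, cost 19≤224, power draw 23≤72, sample rate 407≥352).
S11: dominated by S4 (accuracy 98.9≥91.7, cost 242≤251, power draw 25≤58, sample rate 744≥618).

S1, S2, S4, S6, S7, S8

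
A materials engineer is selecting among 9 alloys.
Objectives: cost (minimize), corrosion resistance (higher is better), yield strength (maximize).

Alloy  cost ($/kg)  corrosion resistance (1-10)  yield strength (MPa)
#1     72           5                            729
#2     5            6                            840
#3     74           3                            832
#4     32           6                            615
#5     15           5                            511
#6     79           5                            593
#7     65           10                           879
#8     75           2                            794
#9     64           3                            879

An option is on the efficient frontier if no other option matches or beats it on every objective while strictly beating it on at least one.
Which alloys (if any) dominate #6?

#1: cost 72≤79, corrosion resistance 5≥5, yield strength 729≥593 — dominates #6.
#2: cost 5≤79, corrosion resistance 6≥5, yield strength 840≥593 — dominates #6.
#4: cost 32≤79, corrosion resistance 6≥5, yield strength 615≥593 — dominates #6.
#7: cost 65≤79, corrosion resistance 10≥5, yield strength 879≥593 — dominates #6.
Others (#3, #5, #8, #9) are each worse than #6 on at least one objective.

#1, #2, #4, #7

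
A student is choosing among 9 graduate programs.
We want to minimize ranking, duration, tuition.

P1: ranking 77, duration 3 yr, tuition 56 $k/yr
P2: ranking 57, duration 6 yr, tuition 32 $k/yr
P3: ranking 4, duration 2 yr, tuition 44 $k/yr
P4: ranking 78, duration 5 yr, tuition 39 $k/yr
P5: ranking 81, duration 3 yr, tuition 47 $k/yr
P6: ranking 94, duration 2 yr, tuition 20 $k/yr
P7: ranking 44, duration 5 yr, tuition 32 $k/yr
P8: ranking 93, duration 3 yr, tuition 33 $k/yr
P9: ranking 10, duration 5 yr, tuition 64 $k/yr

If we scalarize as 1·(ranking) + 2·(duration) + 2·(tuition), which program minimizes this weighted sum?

P3

P1: 1·77 + 2·3 + 2·56 = 195
P2: 1·57 + 2·6 + 2·32 = 133
P3: 1·4 + 2·2 + 2·44 = 96
P4: 1·78 + 2·5 + 2·39 = 166
P5: 1·81 + 2·3 + 2·47 = 181
P6: 1·94 + 2·2 + 2·20 = 138
P7: 1·44 + 2·5 + 2·32 = 118
P8: 1·93 + 2·3 + 2·33 = 165
P9: 1·10 + 2·5 + 2·64 = 148
Lowest: P3 at 96.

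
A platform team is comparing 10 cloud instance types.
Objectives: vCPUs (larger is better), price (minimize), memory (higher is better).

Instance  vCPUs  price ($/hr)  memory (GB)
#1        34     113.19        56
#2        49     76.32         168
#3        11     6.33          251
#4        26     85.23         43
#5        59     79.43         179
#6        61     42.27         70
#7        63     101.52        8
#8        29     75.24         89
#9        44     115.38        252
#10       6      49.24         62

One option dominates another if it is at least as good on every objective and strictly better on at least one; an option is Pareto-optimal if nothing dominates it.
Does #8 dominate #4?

Yes

#8 vs #4: vCPUs 29≥26, price 75.24≤85.23, memory 89≥43 — #8 is at least as good on every objective with at least one strict improvement.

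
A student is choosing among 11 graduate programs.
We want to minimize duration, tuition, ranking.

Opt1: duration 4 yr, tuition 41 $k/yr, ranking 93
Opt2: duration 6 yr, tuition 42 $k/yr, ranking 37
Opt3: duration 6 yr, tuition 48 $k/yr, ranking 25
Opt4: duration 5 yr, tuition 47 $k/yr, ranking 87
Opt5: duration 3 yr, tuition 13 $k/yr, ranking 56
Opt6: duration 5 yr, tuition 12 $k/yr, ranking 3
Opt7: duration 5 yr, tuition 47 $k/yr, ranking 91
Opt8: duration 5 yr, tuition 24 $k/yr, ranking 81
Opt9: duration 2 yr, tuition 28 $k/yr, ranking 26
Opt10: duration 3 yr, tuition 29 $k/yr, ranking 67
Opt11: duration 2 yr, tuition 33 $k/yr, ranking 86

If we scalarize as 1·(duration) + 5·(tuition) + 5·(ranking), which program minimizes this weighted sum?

Opt6

Opt1: 1·4 + 5·41 + 5·93 = 674
Opt2: 1·6 + 5·42 + 5·37 = 401
Opt3: 1·6 + 5·48 + 5·25 = 371
Opt4: 1·5 + 5·47 + 5·87 = 675
Opt5: 1·3 + 5·13 + 5·56 = 348
Opt6: 1·5 + 5·12 + 5·3 = 80
Opt7: 1·5 + 5·47 + 5·91 = 695
Opt8: 1·5 + 5·24 + 5·81 = 530
Opt9: 1·2 + 5·28 + 5·26 = 272
Opt10: 1·3 + 5·29 + 5·67 = 483
Opt11: 1·2 + 5·33 + 5·86 = 597
Lowest: Opt6 at 80.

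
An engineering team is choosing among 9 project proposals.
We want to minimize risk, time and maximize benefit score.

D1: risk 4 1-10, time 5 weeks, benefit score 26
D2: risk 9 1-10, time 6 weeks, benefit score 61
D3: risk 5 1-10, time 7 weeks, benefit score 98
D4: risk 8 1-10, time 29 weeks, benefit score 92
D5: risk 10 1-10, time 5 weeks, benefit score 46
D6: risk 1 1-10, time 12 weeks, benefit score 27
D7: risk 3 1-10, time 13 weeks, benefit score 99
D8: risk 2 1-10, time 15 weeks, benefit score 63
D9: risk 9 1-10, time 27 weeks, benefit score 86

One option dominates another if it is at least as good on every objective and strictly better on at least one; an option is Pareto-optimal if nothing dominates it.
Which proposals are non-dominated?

D1: not dominated.
D2: not dominated.
D3: not dominated.
D4: dominated by D3 (risk 5≤8, time 7≤29, benefit score 98≥92).
D5: not dominated.
D6: not dominated (best risk).
D7: not dominated (best benefit score).
D8: not dominated.
D9: dominated by D3 (risk 5≤9, time 7≤27, benefit score 98≥86).

D1, D2, D3, D5, D6, D7, D8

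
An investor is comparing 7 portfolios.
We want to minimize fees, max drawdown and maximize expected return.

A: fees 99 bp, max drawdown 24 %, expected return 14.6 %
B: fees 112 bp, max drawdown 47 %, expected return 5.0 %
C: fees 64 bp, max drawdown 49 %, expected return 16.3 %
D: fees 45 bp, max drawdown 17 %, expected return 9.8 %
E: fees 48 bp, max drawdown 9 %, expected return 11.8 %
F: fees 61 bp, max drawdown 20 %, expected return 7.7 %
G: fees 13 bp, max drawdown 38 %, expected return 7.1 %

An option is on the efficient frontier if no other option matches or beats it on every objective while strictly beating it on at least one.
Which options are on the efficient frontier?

A: not dominated.
B: dominated by A (fees 99≤112, max drawdown 24≤47, expected return 14.6≥5.0).
C: not dominated (best expected return).
D: not dominated.
E: not dominated (best max drawdown).
F: dominated by D (fees 45≤61, max drawdown 17≤20, expected return 9.8≥7.7).
G: not dominated (best fees).

A, C, D, E, G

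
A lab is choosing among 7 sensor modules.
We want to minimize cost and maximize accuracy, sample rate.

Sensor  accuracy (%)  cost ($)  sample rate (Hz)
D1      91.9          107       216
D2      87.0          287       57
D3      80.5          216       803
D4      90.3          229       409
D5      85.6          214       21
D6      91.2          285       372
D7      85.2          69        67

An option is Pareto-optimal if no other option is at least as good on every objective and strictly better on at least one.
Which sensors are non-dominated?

D1: not dominated (best accuracy).
D2: dominated by D1 (accuracy 91.9≥87.0, cost 107≤287, sample rate 216≥57).
D3: not dominated (best sample rate).
D4: not dominated.
D5: dominated by D1 (accuracy 91.9≥85.6, cost 107≤214, sample rate 216≥21).
D6: not dominated.
D7: not dominated (best cost).

D1, D3, D4, D6, D7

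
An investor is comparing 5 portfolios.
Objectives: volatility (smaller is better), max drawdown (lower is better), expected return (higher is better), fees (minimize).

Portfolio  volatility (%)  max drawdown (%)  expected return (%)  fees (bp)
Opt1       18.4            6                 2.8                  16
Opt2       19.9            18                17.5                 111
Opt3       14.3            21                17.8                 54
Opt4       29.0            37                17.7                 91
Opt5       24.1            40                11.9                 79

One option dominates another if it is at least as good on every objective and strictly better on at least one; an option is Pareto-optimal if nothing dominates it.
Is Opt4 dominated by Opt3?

Yes

Opt3 vs Opt4: volatility 14.3≤29.0, max drawdown 21≤37, expected return 17.8≥17.7, fees 54≤91 — Opt3 is at least as good on every objective with at least one strict improvement.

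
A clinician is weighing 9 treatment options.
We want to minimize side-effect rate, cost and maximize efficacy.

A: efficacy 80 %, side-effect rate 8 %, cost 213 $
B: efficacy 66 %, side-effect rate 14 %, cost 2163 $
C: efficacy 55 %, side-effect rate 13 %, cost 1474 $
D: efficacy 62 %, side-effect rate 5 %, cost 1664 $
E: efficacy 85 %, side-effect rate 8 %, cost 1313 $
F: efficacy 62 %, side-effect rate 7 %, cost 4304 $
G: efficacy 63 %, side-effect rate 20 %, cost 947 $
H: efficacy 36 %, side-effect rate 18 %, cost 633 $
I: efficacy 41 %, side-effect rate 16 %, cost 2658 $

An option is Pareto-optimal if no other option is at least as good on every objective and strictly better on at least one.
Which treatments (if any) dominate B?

A, E

A: efficacy 80≥66, side-effect rate 8≤14, cost 213≤2163 — dominates B.
E: efficacy 85≥66, side-effect rate 8≤14, cost 1313≤2163 — dominates B.
Others (C, D, F, G, H, I) are each worse than B on at least one objective.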